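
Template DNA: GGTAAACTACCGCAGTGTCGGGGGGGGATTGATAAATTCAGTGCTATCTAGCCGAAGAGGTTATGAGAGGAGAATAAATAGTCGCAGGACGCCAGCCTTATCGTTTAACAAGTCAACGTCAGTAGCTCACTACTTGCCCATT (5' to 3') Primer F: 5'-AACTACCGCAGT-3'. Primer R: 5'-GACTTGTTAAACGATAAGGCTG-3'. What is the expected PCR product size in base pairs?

110 bp

Forward primer AACTACCGCAGT is found on the top strand at positions 5–16.
Taking the reverse complement of GACTTGTTAAACGATAAGGCTG gives CAGCCTTATCGTTTAACAAGTC, found at positions 93–114 on the template; the primer anneals here to the top strand with its 3' end pointing upstream.
The product runs from position 5 to position 114, so its length is 114 − 5 + 1 = 110 bp.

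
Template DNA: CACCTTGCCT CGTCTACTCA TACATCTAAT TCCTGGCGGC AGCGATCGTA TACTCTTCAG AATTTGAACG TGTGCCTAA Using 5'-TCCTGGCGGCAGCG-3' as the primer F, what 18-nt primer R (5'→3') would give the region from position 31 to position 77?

The product's 3' end on the top strand is position 77.
The reverse primer anneals to the top strand over positions 60–77, i.e. to GAATTTGAACGTGTGCCT.
Its sequence written 5'→3' is the reverse complement: AGGCACACGTTCAAATTC.

5'-AGGCACACGTTCAAATTC-3'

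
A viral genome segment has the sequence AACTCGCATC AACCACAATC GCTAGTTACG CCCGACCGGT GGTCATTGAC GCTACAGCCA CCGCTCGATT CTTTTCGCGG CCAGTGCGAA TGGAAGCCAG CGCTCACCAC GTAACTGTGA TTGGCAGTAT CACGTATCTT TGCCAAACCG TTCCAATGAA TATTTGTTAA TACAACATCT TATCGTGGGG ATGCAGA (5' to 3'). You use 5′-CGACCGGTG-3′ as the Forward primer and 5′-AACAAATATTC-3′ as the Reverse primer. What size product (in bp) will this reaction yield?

The forward primer matches the template at positions 33–41.
The reverse primer's reverse complement is GAATATTTGTT, which matches the template at positions 158–168.
The product runs from position 33 to position 168, so its length is 168 − 33 + 1 = 136 bp.

136 bp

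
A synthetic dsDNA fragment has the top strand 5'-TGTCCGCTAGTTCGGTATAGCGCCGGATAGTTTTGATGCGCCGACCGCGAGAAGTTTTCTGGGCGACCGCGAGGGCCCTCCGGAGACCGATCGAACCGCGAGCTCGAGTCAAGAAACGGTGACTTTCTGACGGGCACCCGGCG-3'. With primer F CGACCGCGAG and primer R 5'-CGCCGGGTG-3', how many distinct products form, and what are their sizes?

The forward primer CGACCGCGAG matches the top strand at positions 42–51, 64–73.
The reverse primer's reverse complement is CACCCGGCG, matching at positions 135–143.
Each forward site pairs with the reverse site to give a product ending at position 143: sizes 102, 80 bp.

Two products: 102 bp, 80 bp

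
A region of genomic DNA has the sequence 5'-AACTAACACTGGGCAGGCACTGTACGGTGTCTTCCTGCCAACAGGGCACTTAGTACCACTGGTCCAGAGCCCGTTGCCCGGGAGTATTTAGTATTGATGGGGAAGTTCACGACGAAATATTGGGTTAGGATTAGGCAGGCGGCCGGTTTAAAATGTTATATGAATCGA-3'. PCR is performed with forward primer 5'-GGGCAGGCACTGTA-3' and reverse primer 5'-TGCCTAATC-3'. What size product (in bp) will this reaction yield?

127 bp

Forward primer GGGCAGGCACTGTA is found on the top strand at positions 11–24.
The reverse primer's reverse complement is GATTAGGCA, which matches the template at positions 129–137.
The product runs from position 11 to position 137, so its length is 137 − 11 + 1 = 127 bp.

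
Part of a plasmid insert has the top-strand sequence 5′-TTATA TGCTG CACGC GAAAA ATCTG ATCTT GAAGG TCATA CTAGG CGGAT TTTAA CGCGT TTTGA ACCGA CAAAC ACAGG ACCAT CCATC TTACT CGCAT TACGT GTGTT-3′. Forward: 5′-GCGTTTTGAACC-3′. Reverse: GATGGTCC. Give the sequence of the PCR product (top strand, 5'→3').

5'-GCGTTTTGAACCGACAAACACAGGACCATC-3'

Forward primer GCGTTTTGAACC is found on the top strand at positions 57–68.
The reverse primer's reverse complement is GGACCATC, which matches the template at positions 79–86.
The product is the template from position 57 through 86 (30 bp).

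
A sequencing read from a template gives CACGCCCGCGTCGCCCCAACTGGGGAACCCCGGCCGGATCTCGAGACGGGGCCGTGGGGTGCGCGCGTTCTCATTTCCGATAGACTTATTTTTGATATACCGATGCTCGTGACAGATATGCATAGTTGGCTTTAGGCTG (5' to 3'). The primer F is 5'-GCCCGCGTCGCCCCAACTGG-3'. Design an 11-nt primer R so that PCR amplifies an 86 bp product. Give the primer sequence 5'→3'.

5'-ATAAGTCTATC-3'

The forward primer binds at positions 4–23, so an 86 bp product ends at position 4 + 86 − 1 = 89.
The reverse primer anneals to the top strand over positions 79–89, i.e. to GATAGACTTAT.
Its sequence written 5'→3' is the reverse complement: ATAAGTCTATC.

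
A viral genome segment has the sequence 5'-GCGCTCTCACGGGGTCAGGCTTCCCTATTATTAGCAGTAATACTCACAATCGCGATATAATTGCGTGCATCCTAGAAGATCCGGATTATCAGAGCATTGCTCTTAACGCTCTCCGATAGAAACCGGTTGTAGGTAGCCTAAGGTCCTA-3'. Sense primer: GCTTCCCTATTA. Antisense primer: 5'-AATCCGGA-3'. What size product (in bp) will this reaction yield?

69 bp

Scanning the template, GCTTCCCTATTA occurs at positions 19–30; this primer anneals to the bottom strand there with its 3' end pointing downstream.
Taking the reverse complement of AATCCGGA gives TCCGGATT, found at positions 80–87 on the template; the primer anneals here to the top strand with its 3' end pointing upstream.
Amplicon spans positions 19–87: 69 bp.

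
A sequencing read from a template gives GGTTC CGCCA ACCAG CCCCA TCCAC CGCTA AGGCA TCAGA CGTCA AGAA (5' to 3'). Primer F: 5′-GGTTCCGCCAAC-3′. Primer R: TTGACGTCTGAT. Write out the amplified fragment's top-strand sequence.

5'-GGTTCCGCCAACCAGCCCCATCCACCGCTAAGGCATCAGACGTCAA-3'

Scanning the template, GGTTCCGCCAAC occurs at positions 1–12; this primer anneals to the bottom strand there with its 3' end pointing downstream.
Taking the reverse complement of TTGACGTCTGAT gives ATCAGACGTCAA, found at positions 35–46 on the template; the primer anneals here to the top strand with its 3' end pointing upstream.
The product is the template from position 1 through 46 (46 bp).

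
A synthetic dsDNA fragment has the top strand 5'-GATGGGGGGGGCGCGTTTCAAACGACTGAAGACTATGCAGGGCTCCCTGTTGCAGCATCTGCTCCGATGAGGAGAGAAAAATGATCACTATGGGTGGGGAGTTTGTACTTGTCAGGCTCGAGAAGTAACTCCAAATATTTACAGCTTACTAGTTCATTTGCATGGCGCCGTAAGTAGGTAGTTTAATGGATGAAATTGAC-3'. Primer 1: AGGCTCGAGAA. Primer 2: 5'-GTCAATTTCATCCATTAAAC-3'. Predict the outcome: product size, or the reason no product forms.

Yes — an 87 bp product.

Primer 1 (AGGCTCGAGAA) matches the top strand at positions 114–124; it acts as a forward primer.
Primer 2's reverse complement is GTTTAATGGATGAAATTGAC, matching the top strand at positions 181–200; it acts as a reverse primer.
The 3' ends face each other across positions 114–200, giving an 87 bp product.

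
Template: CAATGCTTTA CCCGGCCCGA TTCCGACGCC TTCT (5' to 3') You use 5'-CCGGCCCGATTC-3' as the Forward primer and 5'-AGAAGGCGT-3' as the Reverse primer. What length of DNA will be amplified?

Forward primer CCGGCCCGATTC is found on the top strand at positions 12–23.
The reverse primer's reverse complement is ACGCCTTCT, which matches the template at positions 26–34.
The product runs from position 12 to position 34, so its length is 34 − 12 + 1 = 23 bp.

23 bp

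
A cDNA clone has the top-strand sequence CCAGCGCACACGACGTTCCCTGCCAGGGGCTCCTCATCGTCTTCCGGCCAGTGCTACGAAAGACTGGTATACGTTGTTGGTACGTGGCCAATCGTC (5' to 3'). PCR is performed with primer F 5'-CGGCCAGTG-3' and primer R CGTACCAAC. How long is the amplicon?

40 bp

The forward primer matches the template at positions 45–53.
Taking the reverse complement of CGTACCAAC gives GTTGGTACG, found at positions 76–84 on the template; the primer anneals here to the top strand with its 3' end pointing upstream.
Amplicon spans positions 45–84: 40 bp.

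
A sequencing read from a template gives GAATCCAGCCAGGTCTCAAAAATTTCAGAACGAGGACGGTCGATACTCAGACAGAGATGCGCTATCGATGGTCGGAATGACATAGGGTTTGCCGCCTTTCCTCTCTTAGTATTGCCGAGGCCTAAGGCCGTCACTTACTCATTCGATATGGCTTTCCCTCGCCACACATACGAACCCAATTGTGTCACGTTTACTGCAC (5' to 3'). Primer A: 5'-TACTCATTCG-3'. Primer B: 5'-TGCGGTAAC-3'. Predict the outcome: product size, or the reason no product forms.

Primer B (TGCGGTAAC) does not match the top strand, and its reverse complement GTTACCGCA does not match either.
With no annealing site for primer B, no amplification occurs.

No product — primer B has no binding site in the template.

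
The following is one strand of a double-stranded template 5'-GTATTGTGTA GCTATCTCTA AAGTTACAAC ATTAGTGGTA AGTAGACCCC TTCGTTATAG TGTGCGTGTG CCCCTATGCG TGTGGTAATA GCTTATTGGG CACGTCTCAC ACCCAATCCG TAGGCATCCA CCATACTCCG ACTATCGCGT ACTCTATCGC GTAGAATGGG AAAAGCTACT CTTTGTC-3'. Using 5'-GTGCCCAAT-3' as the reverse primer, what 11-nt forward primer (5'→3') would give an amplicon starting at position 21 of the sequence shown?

5'-AAGTTACAACA-3'

The reverse primer's reverse complement ATTGGGCAC matches the template at positions 95–103; the product starts at position 21.
The forward primer is identical to the top strand over positions 21–31: AAGTTACAACA.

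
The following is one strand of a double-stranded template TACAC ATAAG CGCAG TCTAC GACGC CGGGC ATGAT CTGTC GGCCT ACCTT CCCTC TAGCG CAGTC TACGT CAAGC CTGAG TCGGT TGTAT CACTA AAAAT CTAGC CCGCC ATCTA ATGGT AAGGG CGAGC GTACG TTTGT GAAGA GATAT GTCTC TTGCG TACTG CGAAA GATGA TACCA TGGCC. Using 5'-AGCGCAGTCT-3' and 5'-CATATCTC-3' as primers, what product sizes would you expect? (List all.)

The forward primer AGCGCAGTCT matches the top strand at positions 9–18, 57–66.
The reverse primer's reverse complement is GAGATATG, matching at positions 144–151.
Each forward site pairs with the reverse site to give a product ending at position 151: sizes 143, 95 bp.

143 bp, 95 bp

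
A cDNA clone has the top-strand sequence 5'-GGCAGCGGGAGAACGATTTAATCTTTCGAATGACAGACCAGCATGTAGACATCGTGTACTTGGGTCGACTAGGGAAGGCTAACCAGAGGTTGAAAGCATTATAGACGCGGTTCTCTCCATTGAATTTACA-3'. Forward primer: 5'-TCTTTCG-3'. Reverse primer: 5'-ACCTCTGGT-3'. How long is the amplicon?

69 bp

Scanning the template, TCTTTCG occurs at positions 22–28; this primer anneals to the bottom strand there with its 3' end pointing downstream.
Reverse complement of the reverse primer: ACCAGAGGT. This occurs on the top strand at positions 82–90.
Amplicon spans positions 22–90: 69 bp.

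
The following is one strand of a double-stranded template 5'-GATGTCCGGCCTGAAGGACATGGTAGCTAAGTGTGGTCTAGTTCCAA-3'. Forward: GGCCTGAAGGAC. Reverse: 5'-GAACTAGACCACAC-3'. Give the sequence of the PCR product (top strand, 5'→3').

Scanning the template, GGCCTGAAGGAC occurs at positions 8–19; this primer anneals to the bottom strand there with its 3' end pointing downstream.
Taking the reverse complement of GAACTAGACCACAC gives GTGTGGTCTAGTTC, found at positions 31–44 on the template; the primer anneals here to the top strand with its 3' end pointing upstream.
The product is the template from position 8 through 44 (37 bp).

5'-GGCCTGAAGGACATGGTAGCTAAGTGTGGTCTAGTTC-3'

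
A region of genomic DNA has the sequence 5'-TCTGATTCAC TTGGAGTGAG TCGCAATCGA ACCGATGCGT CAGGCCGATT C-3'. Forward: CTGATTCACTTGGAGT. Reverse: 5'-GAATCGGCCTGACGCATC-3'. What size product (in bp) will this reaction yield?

Scanning the template, CTGATTCACTTGGAGT occurs at positions 2–17; this primer anneals to the bottom strand there with its 3' end pointing downstream.
Reverse complement of the reverse primer: GATGCGTCAGGCCGATTC. This occurs on the top strand at positions 34–51.
Amplicon spans positions 2–51: 50 bp.

50 bp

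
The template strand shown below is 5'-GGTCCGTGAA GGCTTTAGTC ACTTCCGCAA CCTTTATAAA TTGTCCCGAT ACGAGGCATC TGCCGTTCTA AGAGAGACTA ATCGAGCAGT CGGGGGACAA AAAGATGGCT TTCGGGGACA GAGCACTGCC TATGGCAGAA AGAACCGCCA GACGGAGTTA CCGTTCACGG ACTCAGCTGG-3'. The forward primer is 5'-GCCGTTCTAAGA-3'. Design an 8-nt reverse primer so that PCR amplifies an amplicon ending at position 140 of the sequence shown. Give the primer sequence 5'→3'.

5'-TTCTGCCA-3'

The forward primer binds at positions 62–73; the product's 3' end on the top strand is position 140.
The reverse primer anneals to the top strand over positions 133–140, i.e. to TGGCAGAA.
Its sequence written 5'→3' is the reverse complement: TTCTGCCA.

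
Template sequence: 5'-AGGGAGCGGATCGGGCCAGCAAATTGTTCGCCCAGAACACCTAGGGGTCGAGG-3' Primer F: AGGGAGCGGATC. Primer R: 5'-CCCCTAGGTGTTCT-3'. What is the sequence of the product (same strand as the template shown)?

The forward primer matches the template at positions 1–12.
The reverse primer's reverse complement is AGAACACCTAGGGG, which matches the template at positions 34–47.
The product is the template from position 1 through 47 (47 bp).

5'-AGGGAGCGGATCGGGCCAGCAAATTGTTCGCCCAGAACACCTAGGGG-3'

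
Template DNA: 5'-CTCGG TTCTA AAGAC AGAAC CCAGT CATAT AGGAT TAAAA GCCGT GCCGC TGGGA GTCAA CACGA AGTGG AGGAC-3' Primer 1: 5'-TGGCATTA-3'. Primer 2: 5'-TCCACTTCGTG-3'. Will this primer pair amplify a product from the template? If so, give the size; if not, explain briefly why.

Primer 1 (TGGCATTA) does not match the top strand, and its reverse complement TAATGCCA does not match either.
With no annealing site for primer 1, no amplification occurs.

No product — primer 1 has no binding site in the template.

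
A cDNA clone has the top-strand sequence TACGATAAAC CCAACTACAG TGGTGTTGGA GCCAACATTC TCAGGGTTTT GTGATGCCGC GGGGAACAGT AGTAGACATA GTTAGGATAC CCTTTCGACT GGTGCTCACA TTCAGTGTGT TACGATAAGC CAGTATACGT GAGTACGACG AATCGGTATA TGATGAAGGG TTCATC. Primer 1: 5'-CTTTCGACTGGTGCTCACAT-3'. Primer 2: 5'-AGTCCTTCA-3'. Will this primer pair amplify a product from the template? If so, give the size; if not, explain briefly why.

Primer 2 (AGTCCTTCA) does not match the top strand, and its reverse complement TGAAGGACT does not match either.
With no annealing site for primer 2, no amplification occurs.

No product — primer 2 has no binding site in the template.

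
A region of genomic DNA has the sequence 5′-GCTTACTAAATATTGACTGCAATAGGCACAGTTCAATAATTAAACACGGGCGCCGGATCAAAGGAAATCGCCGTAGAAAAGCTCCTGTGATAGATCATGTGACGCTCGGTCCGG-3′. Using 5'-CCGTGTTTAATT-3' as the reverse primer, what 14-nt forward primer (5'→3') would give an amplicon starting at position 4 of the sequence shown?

The reverse primer's reverse complement AATTAAACACGG matches the template at positions 38–49; the product starts at position 4.
The forward primer is identical to the top strand over positions 4–17: TACTAAATATTGAC.

5'-TACTAAATATTGAC-3'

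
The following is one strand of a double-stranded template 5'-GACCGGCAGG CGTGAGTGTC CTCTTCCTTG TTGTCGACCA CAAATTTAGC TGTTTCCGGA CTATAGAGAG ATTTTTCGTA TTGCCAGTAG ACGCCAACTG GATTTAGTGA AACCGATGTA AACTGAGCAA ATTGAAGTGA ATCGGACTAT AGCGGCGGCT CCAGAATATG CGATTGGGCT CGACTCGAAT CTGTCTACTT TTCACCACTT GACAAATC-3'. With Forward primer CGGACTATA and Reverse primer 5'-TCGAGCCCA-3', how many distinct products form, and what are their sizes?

Two products: 127 bp, 41 bp

The forward primer CGGACTATA matches the top strand at positions 57–65, 143–151.
The reverse primer's reverse complement is TGGGCTCGA, matching at positions 175–183.
Each forward site pairs with the reverse site to give a product ending at position 183: sizes 127, 41 bp.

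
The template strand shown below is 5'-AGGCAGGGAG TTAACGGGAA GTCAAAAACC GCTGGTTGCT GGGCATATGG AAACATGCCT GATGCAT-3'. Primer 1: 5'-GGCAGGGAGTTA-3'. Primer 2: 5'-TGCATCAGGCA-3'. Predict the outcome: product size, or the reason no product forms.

Primer 1 (GGCAGGGAGTTA) matches the top strand at positions 2–13; it acts as a forward primer.
Primer 2's reverse complement is TGCCTGATGCA, matching the top strand at positions 56–66; it acts as a reverse primer.
The 3' ends face each other across positions 2–66, giving a 65 bp product.

Yes — a 65 bp product.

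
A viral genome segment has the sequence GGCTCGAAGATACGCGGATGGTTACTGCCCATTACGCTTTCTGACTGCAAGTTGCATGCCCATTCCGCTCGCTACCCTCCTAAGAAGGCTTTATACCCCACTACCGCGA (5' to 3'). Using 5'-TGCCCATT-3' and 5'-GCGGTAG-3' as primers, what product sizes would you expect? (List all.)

82 bp, 51 bp

The forward primer TGCCCATT matches the top strand at positions 26–33, 57–64.
The reverse primer's reverse complement is CTACCGC, matching at positions 101–107.
Each forward site pairs with the reverse site to give a product ending at position 107: sizes 82, 51 bp.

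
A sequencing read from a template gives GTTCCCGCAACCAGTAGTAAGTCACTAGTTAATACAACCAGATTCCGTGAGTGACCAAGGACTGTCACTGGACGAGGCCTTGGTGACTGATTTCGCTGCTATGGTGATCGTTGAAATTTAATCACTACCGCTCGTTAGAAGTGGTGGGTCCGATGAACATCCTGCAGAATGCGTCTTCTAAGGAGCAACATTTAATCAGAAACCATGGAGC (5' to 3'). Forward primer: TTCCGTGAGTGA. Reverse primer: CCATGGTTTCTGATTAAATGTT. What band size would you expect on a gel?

Forward primer TTCCGTGAGTGA is found on the top strand at positions 43–54.
Reverse complement of the reverse primer: AACATTTAATCAGAAACCATGG. This occurs on the top strand at positions 187–208.
The product runs from position 43 to position 208, so its length is 208 − 43 + 1 = 166 bp.

166 bp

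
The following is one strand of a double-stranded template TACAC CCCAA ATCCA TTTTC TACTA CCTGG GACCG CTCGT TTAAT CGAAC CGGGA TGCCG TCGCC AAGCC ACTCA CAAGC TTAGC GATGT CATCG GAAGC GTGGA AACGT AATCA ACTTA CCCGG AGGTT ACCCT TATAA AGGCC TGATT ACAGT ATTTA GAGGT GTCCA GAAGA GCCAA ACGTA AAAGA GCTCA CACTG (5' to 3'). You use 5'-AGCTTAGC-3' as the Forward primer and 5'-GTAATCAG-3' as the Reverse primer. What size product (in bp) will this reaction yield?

75 bp

Scanning the template, AGCTTAGC occurs at positions 78–85; this primer anneals to the bottom strand there with its 3' end pointing downstream.
Reverse complement of the reverse primer: CTGATTAC. This occurs on the top strand at positions 145–152.
The product runs from position 78 to position 152, so its length is 152 − 78 + 1 = 75 bp.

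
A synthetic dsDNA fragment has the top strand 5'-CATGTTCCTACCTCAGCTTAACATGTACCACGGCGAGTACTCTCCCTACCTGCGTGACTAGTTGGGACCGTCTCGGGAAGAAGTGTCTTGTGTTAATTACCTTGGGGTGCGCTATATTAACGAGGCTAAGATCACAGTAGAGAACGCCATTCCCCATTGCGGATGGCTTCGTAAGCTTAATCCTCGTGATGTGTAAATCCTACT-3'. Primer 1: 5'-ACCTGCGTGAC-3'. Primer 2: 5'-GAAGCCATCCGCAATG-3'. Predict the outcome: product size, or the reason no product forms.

Yes — a 123 bp product.

Primer 1 (ACCTGCGTGAC) matches the top strand at positions 48–58; it acts as a forward primer.
Primer 2's reverse complement is CATTGCGGATGGCTTC, matching the top strand at positions 155–170; it acts as a reverse primer.
The 3' ends face each other across positions 48–170, giving a 123 bp product.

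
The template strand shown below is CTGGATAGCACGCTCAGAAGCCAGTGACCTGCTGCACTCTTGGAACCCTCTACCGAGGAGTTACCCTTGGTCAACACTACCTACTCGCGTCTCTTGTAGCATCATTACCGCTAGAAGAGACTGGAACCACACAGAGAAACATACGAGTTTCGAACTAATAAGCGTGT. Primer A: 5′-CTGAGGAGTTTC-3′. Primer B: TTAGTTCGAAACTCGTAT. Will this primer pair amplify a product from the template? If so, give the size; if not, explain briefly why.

Primer A (CTGAGGAGTTTC) does not match the top strand, and its reverse complement GAAACTCCTCAG does not match either.
With no annealing site for primer A, no amplification occurs.

No product — primer A has no binding site in the template.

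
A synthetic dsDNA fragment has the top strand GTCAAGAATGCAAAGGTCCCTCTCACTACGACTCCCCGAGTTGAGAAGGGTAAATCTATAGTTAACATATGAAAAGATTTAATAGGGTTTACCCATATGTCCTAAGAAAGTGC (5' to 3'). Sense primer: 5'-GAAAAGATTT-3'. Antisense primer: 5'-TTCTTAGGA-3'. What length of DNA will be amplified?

38 bp

Scanning the template, GAAAAGATTT occurs at positions 71–80; this primer anneals to the bottom strand there with its 3' end pointing downstream.
The reverse primer's reverse complement is TCCTAAGAA, which matches the template at positions 100–108.
Product length = (reverse-primer end) − (forward-primer start) + 1 = 108 − 71 + 1 = 38 bp.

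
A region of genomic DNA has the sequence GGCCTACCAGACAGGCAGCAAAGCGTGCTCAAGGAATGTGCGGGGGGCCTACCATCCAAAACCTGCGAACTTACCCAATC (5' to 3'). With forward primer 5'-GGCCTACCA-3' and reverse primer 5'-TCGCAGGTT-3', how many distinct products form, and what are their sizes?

Two products: 68 bp, 23 bp

The forward primer GGCCTACCA matches the top strand at positions 1–9, 46–54.
The reverse primer's reverse complement is AACCTGCGA, matching at positions 60–68.
Each forward site pairs with the reverse site to give a product ending at position 68: sizes 68, 23 bp.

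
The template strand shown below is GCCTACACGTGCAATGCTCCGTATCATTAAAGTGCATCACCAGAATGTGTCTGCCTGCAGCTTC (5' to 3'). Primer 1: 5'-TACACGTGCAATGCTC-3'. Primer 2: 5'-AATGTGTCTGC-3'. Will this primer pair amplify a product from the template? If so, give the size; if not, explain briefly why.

No product — both primers anneal to the same strand and extend in the same direction.

Primer 1 (TACACGTGCAATGCTC) matches the top strand at positions 4–19 (3' end points downstream).
Primer 2 (AATGTGTCTGC) also matches the top strand directly, at positions 44–54 — its reverse complement GCAGACACATT is not present.
Both primers anneal to the bottom strand with 3' ends pointing the same way, so neither can prime synthesis back toward the other.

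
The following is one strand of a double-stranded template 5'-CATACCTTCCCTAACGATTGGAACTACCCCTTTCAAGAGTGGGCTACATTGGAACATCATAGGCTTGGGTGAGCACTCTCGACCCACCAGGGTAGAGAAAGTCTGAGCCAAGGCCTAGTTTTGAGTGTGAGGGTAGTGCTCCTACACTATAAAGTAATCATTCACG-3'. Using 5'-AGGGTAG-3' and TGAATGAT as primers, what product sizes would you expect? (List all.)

The forward primer AGGGTAG matches the top strand at positions 89–95, 130–136.
The reverse primer's reverse complement is ATCATTCA, matching at positions 157–164.
Each forward site pairs with the reverse site to give a product ending at position 164: sizes 76, 35 bp.

76 bp, 35 bp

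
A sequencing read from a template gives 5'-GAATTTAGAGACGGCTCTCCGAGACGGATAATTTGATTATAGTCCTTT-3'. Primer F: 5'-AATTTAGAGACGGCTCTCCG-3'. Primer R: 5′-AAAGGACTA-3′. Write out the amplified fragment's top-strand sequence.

5'-AATTTAGAGACGGCTCTCCGAGACGGATAATTTGATTATAGTCCTTT-3'

The forward primer matches the template at positions 2–21.
Taking the reverse complement of AAAGGACTA gives TAGTCCTTT, found at positions 40–48 on the template; the primer anneals here to the top strand with its 3' end pointing upstream.
The product is the template from position 2 through 48 (47 bp).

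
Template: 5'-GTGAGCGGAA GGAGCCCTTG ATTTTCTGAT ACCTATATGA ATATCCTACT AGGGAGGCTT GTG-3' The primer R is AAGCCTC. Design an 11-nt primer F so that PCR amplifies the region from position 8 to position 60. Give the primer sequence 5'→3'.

The reverse primer's reverse complement GAGGCTT matches the template at positions 54–60; the product starts at position 8.
The forward primer is identical to the top strand over positions 8–18: GAAGGAGCCCT.

5'-GAAGGAGCCCT-3'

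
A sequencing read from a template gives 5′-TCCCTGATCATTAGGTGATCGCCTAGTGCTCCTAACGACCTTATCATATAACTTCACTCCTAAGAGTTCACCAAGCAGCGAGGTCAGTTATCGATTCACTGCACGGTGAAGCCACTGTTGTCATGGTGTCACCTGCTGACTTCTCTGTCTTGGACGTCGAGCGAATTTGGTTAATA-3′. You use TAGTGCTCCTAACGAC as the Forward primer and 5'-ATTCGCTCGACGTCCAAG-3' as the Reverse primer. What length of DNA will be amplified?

143 bp

The forward primer matches the template at positions 24–39.
Taking the reverse complement of ATTCGCTCGACGTCCAAG gives CTTGGACGTCGAGCGAAT, found at positions 149–166 on the template; the primer anneals here to the top strand with its 3' end pointing upstream.
Product length = (reverse-primer end) − (forward-primer start) + 1 = 166 − 24 + 1 = 143 bp.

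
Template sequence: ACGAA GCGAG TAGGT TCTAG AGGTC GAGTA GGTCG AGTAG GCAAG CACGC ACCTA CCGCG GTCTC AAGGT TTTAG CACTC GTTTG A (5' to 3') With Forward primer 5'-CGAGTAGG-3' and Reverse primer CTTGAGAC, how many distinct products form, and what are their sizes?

Three products: 62 bp, 44 bp, 35 bp

The forward primer CGAGTAGG matches the top strand at positions 7–14, 25–32, 34–41.
The reverse primer's reverse complement is GTCTCAAG, matching at positions 61–68.
Each forward site pairs with the reverse site to give a product ending at position 68: sizes 62, 44, 35 bp.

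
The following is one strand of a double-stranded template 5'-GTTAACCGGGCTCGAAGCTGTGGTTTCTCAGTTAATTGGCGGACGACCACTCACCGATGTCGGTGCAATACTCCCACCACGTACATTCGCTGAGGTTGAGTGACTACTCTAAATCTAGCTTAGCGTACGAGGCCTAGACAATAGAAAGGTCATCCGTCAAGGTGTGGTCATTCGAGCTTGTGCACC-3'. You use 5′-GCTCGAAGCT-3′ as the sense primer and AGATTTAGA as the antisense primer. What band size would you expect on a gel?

107 bp

Forward primer GCTCGAAGCT is found on the top strand at positions 10–19.
Taking the reverse complement of AGATTTAGA gives TCTAAATCT, found at positions 108–116 on the template; the primer anneals here to the top strand with its 3' end pointing upstream.
Amplicon spans positions 10–116: 107 bp.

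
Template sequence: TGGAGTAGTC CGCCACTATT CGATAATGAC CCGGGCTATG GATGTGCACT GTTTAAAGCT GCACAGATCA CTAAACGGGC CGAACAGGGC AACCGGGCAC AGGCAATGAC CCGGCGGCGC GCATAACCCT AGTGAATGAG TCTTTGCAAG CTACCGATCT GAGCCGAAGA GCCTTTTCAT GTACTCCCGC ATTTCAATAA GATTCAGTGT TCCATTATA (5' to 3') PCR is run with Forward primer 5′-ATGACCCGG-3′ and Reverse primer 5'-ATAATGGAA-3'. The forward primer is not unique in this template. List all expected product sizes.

193 bp, 113 bp

The forward primer ATGACCCGG matches the top strand at positions 26–34, 106–114.
The reverse primer's reverse complement is TTCCATTAT, matching at positions 210–218.
Each forward site pairs with the reverse site to give a product ending at position 218: sizes 193, 113 bp.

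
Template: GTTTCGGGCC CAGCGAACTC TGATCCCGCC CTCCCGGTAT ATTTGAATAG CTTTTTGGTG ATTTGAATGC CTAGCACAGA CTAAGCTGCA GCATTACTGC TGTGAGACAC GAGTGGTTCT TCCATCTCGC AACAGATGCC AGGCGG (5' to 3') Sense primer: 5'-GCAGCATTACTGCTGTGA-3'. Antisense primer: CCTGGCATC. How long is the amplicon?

56 bp

The forward primer matches the template at positions 88–105.
Reverse complement of the reverse primer: GATGCCAGG. This occurs on the top strand at positions 135–143.
The product runs from position 88 to position 143, so its length is 143 − 88 + 1 = 56 bp.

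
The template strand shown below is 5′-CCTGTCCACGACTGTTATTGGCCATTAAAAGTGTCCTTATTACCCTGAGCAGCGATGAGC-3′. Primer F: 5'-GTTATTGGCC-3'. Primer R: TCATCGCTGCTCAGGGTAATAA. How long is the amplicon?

Forward primer GTTATTGGCC is found on the top strand at positions 14–23.
Taking the reverse complement of TCATCGCTGCTCAGGGTAATAA gives TTATTACCCTGAGCAGCGATGA, found at positions 37–58 on the template; the primer anneals here to the top strand with its 3' end pointing upstream.
The product runs from position 14 to position 58, so its length is 58 − 14 + 1 = 45 bp.

45 bp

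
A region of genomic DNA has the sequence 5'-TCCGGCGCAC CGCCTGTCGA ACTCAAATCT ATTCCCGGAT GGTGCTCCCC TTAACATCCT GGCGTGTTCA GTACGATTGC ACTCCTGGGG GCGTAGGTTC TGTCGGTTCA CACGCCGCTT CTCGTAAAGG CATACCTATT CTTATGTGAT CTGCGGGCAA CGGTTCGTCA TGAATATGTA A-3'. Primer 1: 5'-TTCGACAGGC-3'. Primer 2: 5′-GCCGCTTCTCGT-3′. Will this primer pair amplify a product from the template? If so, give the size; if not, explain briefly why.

No product — the primers' 3' ends point away from each other.

Primer 1 (TTCGACAGGC) has reverse complement GCCTGTCGAA, which matches the top strand at positions 12–21; primer 1 anneals to the top strand there with its 3' end pointing upstream toward position 12.
Primer 2 (GCCGCTTCTCGT) matches the top strand directly at positions 114–125; it anneals to the bottom strand with its 3' end pointing downstream toward position 125.
The 3' ends diverge (primer 1 extends toward position 1, primer 2 toward position 181), so the primers never converge on a shared product.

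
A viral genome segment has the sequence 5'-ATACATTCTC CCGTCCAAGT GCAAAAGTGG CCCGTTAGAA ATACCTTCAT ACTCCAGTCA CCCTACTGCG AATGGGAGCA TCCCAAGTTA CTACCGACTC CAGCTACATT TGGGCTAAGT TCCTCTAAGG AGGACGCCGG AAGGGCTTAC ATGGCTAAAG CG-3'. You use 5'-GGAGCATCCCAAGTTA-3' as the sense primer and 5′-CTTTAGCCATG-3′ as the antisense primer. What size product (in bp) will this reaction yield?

86 bp

The forward primer matches the template at positions 75–90.
Reverse complement of the reverse primer: CATGGCTAAAG. This occurs on the top strand at positions 150–160.
The product runs from position 75 to position 160, so its length is 160 − 75 + 1 = 86 bp.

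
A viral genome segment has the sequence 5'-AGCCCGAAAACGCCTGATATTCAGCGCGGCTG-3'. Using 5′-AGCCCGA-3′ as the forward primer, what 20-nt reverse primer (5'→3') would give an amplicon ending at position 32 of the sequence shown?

5'-CAGCCGCGCTGAATATCAGG-3'

The forward primer binds at positions 1–7; the product's 3' end on the top strand is position 32.
The reverse primer anneals to the top strand over positions 13–32, i.e. to CCTGATATTCAGCGCGGCTG.
Its sequence written 5'→3' is the reverse complement: CAGCCGCGCTGAATATCAGG.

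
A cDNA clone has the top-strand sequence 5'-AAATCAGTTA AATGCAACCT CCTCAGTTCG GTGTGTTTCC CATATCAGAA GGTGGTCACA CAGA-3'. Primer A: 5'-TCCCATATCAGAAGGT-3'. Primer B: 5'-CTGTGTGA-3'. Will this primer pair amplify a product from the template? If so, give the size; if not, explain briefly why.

Yes — a 26 bp product.

Primer A (TCCCATATCAGAAGGT) matches the top strand at positions 38–53; it acts as a forward primer.
Primer B's reverse complement is TCACACAG, matching the top strand at positions 56–63; it acts as a reverse primer.
The 3' ends face each other across positions 38–63, giving a 26 bp product.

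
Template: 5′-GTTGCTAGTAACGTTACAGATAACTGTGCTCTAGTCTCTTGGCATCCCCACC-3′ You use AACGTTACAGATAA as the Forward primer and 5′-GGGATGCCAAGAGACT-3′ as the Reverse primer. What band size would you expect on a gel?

39 bp

The forward primer matches the template at positions 10–23.
Reverse complement of the reverse primer: AGTCTCTTGGCATCCC. This occurs on the top strand at positions 33–48.
The product runs from position 10 to position 48, so its length is 48 − 10 + 1 = 39 bp.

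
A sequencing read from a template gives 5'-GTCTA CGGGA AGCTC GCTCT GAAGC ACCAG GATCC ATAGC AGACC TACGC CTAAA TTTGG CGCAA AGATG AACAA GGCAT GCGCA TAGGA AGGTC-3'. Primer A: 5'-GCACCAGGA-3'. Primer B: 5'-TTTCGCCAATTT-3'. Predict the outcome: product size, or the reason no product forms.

Primer B (TTTCGCCAATTT) does not match the top strand, and its reverse complement AAATTGGCGAAA does not match either.
With no annealing site for primer B, no amplification occurs.

No product — primer B has no binding site in the template.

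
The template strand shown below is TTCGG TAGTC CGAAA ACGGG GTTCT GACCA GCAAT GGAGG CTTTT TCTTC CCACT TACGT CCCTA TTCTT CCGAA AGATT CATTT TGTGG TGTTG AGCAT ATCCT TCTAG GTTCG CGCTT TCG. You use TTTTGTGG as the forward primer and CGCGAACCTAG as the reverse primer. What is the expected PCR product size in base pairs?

35 bp

Scanning the template, TTTTGTGG occurs at positions 83–90; this primer anneals to the bottom strand there with its 3' end pointing downstream.
The reverse primer's reverse complement is CTAGGTTCGCG, which matches the template at positions 107–117.
The product runs from position 83 to position 117, so its length is 117 − 83 + 1 = 35 bp.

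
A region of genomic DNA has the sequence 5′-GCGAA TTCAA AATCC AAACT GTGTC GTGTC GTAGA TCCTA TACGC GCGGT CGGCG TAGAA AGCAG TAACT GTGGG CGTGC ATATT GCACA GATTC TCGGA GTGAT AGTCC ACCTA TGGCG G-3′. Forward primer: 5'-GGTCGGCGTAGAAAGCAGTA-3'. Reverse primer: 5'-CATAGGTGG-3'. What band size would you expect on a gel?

Scanning the template, GGTCGGCGTAGAAAGCAGTA occurs at positions 48–67; this primer anneals to the bottom strand there with its 3' end pointing downstream.
The reverse primer's reverse complement is CCACCTATG, which matches the template at positions 109–117.
The product runs from position 48 to position 117, so its length is 117 − 48 + 1 = 70 bp.

70 bp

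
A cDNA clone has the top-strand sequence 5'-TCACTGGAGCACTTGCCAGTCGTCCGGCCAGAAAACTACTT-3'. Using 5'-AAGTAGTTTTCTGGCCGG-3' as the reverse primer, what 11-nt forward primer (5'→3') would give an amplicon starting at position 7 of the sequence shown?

The reverse primer's reverse complement CCGGCCAGAAAACTACTT matches the template at positions 24–41; the product starts at position 7.
The forward primer is identical to the top strand over positions 7–17: GAGCACTTGCC.

5'-GAGCACTTGCC-3'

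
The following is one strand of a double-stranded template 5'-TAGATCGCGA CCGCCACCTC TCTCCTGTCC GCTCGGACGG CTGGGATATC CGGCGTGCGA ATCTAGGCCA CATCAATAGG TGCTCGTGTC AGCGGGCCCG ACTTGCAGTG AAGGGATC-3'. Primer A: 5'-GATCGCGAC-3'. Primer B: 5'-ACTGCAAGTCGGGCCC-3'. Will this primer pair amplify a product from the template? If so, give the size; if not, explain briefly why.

Primer A (GATCGCGAC) matches the top strand at positions 3–11; it acts as a forward primer.
Primer B's reverse complement is GGGCCCGACTTGCAGT, matching the top strand at positions 94–109; it acts as a reverse primer.
The 3' ends face each other across positions 3–109, giving a 107 bp product.

Yes — a 107 bp product.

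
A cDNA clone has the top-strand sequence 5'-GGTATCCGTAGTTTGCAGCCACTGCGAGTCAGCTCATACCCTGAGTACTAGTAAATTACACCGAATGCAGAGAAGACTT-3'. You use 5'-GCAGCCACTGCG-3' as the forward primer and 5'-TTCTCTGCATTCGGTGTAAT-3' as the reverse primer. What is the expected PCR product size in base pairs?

60 bp

The forward primer matches the template at positions 15–26.
The reverse primer's reverse complement is ATTACACCGAATGCAGAGAA, which matches the template at positions 55–74.
The product runs from position 15 to position 74, so its length is 74 − 15 + 1 = 60 bp.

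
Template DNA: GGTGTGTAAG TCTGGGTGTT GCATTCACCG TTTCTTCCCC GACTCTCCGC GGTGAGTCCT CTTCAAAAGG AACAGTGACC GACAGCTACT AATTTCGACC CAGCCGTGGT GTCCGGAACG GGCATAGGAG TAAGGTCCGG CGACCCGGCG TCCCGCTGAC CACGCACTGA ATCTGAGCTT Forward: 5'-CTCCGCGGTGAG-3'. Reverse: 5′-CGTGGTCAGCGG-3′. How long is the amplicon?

120 bp

Forward primer CTCCGCGGTGAG is found on the top strand at positions 45–56.
The reverse primer's reverse complement is CCGCTGACCACG, which matches the template at positions 153–164.
Product length = (reverse-primer end) − (forward-primer start) + 1 = 164 − 45 + 1 = 120 bp.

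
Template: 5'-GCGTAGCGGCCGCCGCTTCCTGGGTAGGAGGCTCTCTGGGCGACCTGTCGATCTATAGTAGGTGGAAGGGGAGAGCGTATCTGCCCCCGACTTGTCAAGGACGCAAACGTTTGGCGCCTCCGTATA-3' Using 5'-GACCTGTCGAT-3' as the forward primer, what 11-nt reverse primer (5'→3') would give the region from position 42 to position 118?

The product's 3' end on the top strand is position 118.
The reverse primer anneals to the top strand over positions 108–118, i.e. to CGTTTGGCGCC.
Its sequence written 5'→3' is the reverse complement: GGCGCCAAACG.

5'-GGCGCCAAACG-3'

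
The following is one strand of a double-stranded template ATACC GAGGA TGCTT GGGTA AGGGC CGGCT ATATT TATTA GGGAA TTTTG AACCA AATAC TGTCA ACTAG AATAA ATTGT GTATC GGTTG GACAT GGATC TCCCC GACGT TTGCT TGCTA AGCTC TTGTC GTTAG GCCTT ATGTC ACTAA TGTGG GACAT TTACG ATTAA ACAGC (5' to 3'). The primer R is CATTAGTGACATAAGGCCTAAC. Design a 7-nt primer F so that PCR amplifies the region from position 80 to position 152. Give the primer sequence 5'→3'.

The reverse primer's reverse complement GTTAGGCCTTATGTCACTAATG matches the template at positions 131–152; the product starts at position 80.
The forward primer is identical to the top strand over positions 80–86: TGTATCG.

5'-TGTATCG-3'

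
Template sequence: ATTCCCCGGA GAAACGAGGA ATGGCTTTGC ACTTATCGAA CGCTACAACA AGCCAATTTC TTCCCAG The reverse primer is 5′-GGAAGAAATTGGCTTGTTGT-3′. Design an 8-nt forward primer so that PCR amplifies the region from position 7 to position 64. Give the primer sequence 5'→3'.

5'-CGGAGAAA-3'

The reverse primer's reverse complement ACAACAAGCCAATTTCTTCC matches the template at positions 45–64; the product starts at position 7.
The forward primer is identical to the top strand over positions 7–14: CGGAGAAA.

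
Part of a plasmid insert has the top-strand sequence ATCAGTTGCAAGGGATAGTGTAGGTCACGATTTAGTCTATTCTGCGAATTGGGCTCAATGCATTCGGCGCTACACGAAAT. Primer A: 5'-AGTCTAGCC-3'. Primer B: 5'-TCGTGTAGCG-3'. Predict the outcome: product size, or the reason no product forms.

Primer A (AGTCTAGCC) does not match the top strand, and its reverse complement GGCTAGACT does not match either.
With no annealing site for primer A, no amplification occurs.

No product — primer A has no binding site in the template.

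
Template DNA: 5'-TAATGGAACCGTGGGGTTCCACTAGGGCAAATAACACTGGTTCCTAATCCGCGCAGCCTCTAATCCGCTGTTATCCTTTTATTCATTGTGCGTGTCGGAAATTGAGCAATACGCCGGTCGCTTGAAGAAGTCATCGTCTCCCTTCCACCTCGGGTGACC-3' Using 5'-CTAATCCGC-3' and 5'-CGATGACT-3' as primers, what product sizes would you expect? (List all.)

The forward primer CTAATCCGC matches the top strand at positions 44–52, 60–68.
The reverse primer's reverse complement is AGTCATCG, matching at positions 129–136.
Each forward site pairs with the reverse site to give a product ending at position 136: sizes 93, 77 bp.

93 bp, 77 bp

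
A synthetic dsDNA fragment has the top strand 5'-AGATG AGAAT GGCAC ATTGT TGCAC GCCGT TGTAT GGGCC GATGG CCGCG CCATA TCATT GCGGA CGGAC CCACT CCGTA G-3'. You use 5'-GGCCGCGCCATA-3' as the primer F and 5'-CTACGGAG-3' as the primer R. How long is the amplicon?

Forward primer GGCCGCGCCATA is found on the top strand at positions 44–55.
The reverse primer's reverse complement is CTCCGTAG, which matches the template at positions 74–81.
Product length = (reverse-primer end) − (forward-primer start) + 1 = 81 − 44 + 1 = 38 bp.

38 bp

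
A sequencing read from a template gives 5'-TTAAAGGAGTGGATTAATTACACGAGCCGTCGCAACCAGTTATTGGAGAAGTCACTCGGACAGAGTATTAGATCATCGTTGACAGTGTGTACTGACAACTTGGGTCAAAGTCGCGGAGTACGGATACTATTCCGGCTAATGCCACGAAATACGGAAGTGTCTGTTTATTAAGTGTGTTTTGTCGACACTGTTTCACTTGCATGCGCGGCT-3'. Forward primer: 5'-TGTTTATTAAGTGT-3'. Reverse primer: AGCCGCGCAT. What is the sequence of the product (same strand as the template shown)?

5'-TGTTTATTAAGTGTGTTTTGTCGACACTGTTTCACTTGCATGCGCGGCT-3'

The forward primer matches the template at positions 162–175.
The reverse primer's reverse complement is ATGCGCGGCT, which matches the template at positions 201–210.
The product is the template from position 162 through 210 (49 bp).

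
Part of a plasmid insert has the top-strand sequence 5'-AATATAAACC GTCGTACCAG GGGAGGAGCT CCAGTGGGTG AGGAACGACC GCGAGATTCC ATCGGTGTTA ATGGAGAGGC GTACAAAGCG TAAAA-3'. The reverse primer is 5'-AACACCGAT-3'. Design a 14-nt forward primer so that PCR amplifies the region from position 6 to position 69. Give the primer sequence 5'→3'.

The reverse primer's reverse complement ATCGGTGTT matches the template at positions 61–69; the product starts at position 6.
The forward primer is identical to the top strand over positions 6–19: AAACCGTCGTACCA.

5'-AAACCGTCGTACCA-3'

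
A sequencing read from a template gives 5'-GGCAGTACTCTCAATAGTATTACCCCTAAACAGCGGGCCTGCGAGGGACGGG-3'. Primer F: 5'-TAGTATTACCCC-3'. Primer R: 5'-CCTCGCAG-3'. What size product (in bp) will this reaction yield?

Forward primer TAGTATTACCCC is found on the top strand at positions 15–26.
Taking the reverse complement of CCTCGCAG gives CTGCGAGG, found at positions 39–46 on the template; the primer anneals here to the top strand with its 3' end pointing upstream.
Amplicon spans positions 15–46: 32 bp.

32 bp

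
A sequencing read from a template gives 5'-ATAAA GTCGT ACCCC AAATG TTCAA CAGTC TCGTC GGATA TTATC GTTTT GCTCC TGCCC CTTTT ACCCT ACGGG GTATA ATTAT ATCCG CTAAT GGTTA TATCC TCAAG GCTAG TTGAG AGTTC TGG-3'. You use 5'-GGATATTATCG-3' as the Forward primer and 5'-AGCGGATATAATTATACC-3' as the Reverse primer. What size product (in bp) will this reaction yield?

Forward primer GGATATTATCG is found on the top strand at positions 36–46.
Taking the reverse complement of AGCGGATATAATTATACC gives GGTATAATTATATCCGCT, found at positions 75–92 on the template; the primer anneals here to the top strand with its 3' end pointing upstream.
The product runs from position 36 to position 92, so its length is 92 − 36 + 1 = 57 bp.

57 bp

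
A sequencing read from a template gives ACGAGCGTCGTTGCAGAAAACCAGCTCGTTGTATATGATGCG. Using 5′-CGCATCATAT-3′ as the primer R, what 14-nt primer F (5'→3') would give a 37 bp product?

5'-CGTCGTTGCAGAAA-3'

The reverse primer's reverse complement ATATGATGCG matches the template at positions 33–42, so the product ends at position 42.
A 37 bp product then starts at position 42 − 37 + 1 = 6.
The forward primer is identical to the top strand there: CGTCGTTGCAGAAA.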